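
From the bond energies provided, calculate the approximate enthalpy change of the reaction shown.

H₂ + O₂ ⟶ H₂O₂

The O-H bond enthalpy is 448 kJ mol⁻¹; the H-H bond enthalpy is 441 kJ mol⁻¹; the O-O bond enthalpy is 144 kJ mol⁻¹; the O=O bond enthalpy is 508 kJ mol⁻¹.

ΔH ≈ −91 kJ

Bonds broken (reactants):
  H-H: 1 × 441 = 441
  O=O: 1 × 508 = 508
  Σ(broken) = 949 kJ
Bonds formed (products):
  O-H: 2 × 448 = 896
  O-O: 1 × 144 = 144
  Σ(formed) = 1040 kJ
ΔH = Σ(broken) − Σ(formed) = 949 − 1040 = −91 kJ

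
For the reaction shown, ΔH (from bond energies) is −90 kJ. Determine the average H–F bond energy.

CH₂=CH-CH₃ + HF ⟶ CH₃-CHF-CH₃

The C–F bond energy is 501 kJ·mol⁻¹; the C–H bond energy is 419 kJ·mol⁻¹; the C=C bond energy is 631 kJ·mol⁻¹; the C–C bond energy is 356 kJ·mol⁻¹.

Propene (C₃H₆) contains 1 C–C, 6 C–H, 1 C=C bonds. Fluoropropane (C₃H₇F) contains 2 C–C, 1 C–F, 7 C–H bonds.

D(H–F) ≈ 555 kJ/mol

Let D be the H–F bond energy.
Σ(broken) = 1×356 + 6×419 + 1×631 + 1×D = 3501 + D
Σ(formed) = 2×356 + 1×501 + 7×419 = 4146
ΔH = Σ(broken) − Σ(formed) = (3501 + D) − (4146) = −645 + D
Setting this equal to −90 kJ gives D = 555 kJ/mol.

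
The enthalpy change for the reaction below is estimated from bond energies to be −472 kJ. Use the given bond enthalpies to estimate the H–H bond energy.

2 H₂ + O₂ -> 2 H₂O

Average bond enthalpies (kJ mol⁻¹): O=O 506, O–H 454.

Let D be the H–H bond energy.
Σ(broken) = 2×D + 1×506 = 506 + 2D
Σ(formed) = 4×454 = 1816
ΔH = Σ(broken) − Σ(formed) = (506 + 2D) − (1816) = −1310 + 2D
Setting this equal to −472 kJ gives 2D = 838, so D = 419 kJ/mol.

D(H–H) ≈ 419 kJ/mol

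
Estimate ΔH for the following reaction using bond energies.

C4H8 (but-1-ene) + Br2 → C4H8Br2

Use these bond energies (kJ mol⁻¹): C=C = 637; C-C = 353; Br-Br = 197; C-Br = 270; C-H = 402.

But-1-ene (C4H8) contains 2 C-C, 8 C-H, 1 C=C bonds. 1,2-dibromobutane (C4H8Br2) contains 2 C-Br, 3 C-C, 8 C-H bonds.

Bonds broken (reactants):
  Br-Br: 1 × 197 = 197
  C-C: 2 × 353 = 706
  C-H: 8 × 402 = 3216
  C=C: 1 × 637 = 637
  Σ(broken) = 4756 kJ
Bonds formed (products):
  C-Br: 2 × 270 = 540
  C-C: 3 × 353 = 1059
  C-H: 8 × 402 = 3216
  Σ(formed) = 4815 kJ
ΔH = Σ(broken) − Σ(formed) = 4756 − 4815 = −59 kJ

ΔH ≈ −59 kJ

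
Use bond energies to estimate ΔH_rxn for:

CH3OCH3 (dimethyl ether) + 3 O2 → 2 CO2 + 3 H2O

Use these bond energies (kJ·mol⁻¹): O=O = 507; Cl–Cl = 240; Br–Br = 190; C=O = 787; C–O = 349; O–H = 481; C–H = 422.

Bonds broken (reactants):
  C–H: 6 × 422 = 2532
  C–O: 2 × 349 = 698
  O=O: 3 × 507 = 1521
  Σ(broken) = 4751 kJ
Bonds formed (products):
  C=O: 4 × 787 = 3148
  O–H: 6 × 481 = 2886
  Σ(formed) = 6034 kJ
ΔH = Σ(broken) − Σ(formed) = 4751 − 6034 = −1283 kJ

ΔH ≈ −1283 kJ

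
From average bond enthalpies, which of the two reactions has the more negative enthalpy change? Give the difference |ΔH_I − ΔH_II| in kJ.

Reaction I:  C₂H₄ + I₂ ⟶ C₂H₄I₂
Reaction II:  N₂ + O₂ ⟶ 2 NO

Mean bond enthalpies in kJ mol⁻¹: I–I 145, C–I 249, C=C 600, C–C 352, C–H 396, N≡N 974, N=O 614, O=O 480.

Reaction I:
  Bonds broken (reactants):
    C–H: 4 × 396 = 1584
    C=C: 1 × 600 = 600
    I–I: 1 × 145 = 145
    Σ(broken) = 2329 kJ
  Bonds formed (products):
    C–C: 1 × 352 = 352
    C–H: 4 × 396 = 1584
    C–I: 2 × 249 = 498
    Σ(formed) = 2434 kJ
  ΔH_I = 2329 − 2434 = −105 kJ
Reaction II:
  Bonds broken (reactants):
    N≡N: 1 × 974 = 974
    O=O: 1 × 480 = 480
    Σ(broken) = 1454 kJ
  Bonds formed (products):
    N=O: 2 × 614 = 1228
    Σ(formed) = 1228 kJ
  ΔH_II = 1454 − 1228 = +226 kJ
ΔH_I − ΔH_II = −331 kJ, so reaction I has the more negative ΔH; |ΔH_I − ΔH_II| = 331 kJ.

Reaction I, by 331 kJ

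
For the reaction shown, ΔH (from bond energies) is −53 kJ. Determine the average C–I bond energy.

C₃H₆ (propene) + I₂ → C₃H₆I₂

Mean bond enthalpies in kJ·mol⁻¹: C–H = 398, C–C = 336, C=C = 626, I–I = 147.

Let D be the C–I bond energy.
Σ(broken) = 1×336 + 6×398 + 1×626 + 1×147 = 3497
Σ(formed) = 2×336 + 6×398 + 2×D = 3060 + 2D
ΔH = Σ(broken) − Σ(formed) = (3497) − (3060 + 2D) = +437 − 2D
Setting this equal to −53 kJ gives 2D = 490, so D = 245 kJ/mol.

D(C–I) ≈ 245 kJ/mol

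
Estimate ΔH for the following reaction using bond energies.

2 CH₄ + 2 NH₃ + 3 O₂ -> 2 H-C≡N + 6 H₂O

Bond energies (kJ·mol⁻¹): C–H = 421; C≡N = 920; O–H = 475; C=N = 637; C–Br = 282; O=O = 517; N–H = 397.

ΔH ≈ −1081 kJ

Bonds broken (reactants):
  C–H: 8 × 421 = 3368
  N–H: 6 × 397 = 2382
  O=O: 3 × 517 = 1551
  Σ(broken) = 7301 kJ
Bonds formed (products):
  C≡N: 2 × 920 = 1840
  C–H: 2 × 421 = 842
  O–H: 12 × 475 = 5700
  Σ(formed) = 8382 kJ
ΔH = Σ(broken) − Σ(formed) = 7301 − 8382 = −1081 kJ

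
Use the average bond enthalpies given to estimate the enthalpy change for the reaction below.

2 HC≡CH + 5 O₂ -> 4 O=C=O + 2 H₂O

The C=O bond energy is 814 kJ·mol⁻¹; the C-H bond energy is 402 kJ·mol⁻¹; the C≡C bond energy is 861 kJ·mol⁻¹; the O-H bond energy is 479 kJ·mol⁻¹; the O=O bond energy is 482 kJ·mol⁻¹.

Bonds broken (reactants):
  C≡C: 2 × 861 = 1722
  C-H: 4 × 402 = 1608
  O=O: 5 × 482 = 2410
  Σ(broken) = 5740 kJ
Bonds formed (products):
  C=O: 8 × 814 = 6512
  O-H: 4 × 479 = 1916
  Σ(formed) = 8428 kJ
ΔH = Σ(broken) − Σ(formed) = 5740 − 8428 = −2688 kJ

ΔH ≈ −2688 kJ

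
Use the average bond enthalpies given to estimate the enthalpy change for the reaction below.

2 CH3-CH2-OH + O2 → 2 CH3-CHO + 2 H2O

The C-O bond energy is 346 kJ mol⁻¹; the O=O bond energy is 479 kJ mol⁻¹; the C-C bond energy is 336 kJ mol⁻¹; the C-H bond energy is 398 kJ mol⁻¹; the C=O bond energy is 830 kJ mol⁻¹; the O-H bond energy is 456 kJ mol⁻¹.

Bonds broken (reactants):
  C-C: 2 × 336 = 672
  C-H: 10 × 398 = 3980
  C-O: 2 × 346 = 692
  O-H: 2 × 456 = 912
  O=O: 1 × 479 = 479
  Σ(broken) = 6735 kJ
Bonds formed (products):
  C-C: 2 × 336 = 672
  C-H: 8 × 398 = 3184
  C=O: 2 × 830 = 1660
  O-H: 4 × 456 = 1824
  Σ(formed) = 7340 kJ
ΔH = Σ(broken) − Σ(formed) = 6735 − 7340 = −605 kJ

ΔH ≈ −605 kJ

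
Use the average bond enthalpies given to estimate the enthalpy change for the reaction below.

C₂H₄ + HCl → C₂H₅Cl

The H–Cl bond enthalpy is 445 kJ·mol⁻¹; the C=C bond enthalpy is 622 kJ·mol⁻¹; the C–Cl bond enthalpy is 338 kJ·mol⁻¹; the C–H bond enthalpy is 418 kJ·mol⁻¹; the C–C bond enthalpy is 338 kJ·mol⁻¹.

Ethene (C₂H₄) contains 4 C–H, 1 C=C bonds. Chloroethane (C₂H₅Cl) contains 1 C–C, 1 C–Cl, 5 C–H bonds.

ΔH ≈ −27 kJ

Bonds broken (reactants):
  C–H: 4 × 418 = 1672
  C=C: 1 × 622 = 622
  H–Cl: 1 × 445 = 445
  Σ(broken) = 2739 kJ
Bonds formed (products):
  C–C: 1 × 338 = 338
  C–Cl: 1 × 338 = 338
  C–H: 5 × 418 = 2090
  Σ(formed) = 2766 kJ
ΔH = Σ(broken) − Σ(formed) = 2739 − 2766 = −27 kJ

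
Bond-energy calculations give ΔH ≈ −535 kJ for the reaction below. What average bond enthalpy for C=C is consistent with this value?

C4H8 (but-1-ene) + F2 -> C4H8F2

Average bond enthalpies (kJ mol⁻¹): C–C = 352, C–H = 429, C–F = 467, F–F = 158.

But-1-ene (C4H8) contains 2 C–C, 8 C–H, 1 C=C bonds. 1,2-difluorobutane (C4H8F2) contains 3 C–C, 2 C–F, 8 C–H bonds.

Let D be the C=C bond energy.
Σ(broken) = 2×352 + 8×429 + 1×D + 1×158 = 4294 + D
Σ(formed) = 3×352 + 2×467 + 8×429 = 5422
ΔH = Σ(broken) − Σ(formed) = (4294 + D) − (5422) = −1128 + D
Setting this equal to −535 kJ gives D = 593 kJ/mol.

D(C=C) ≈ 593 kJ/mol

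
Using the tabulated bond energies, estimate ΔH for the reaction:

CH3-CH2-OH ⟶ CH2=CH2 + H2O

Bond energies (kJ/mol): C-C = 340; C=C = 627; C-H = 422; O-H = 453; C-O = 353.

Bonds broken (reactants):
  C-C: 1 × 340 = 340
  C-H: 5 × 422 = 2110
  C-O: 1 × 353 = 353
  O-H: 1 × 453 = 453
  Σ(broken) = 3256 kJ
Bonds formed (products):
  C-H: 4 × 422 = 1688
  C=C: 1 × 627 = 627
  O-H: 2 × 453 = 906
  Σ(formed) = 3221 kJ
ΔH = Σ(broken) − Σ(formed) = 3256 − 3221 = +35 kJ

ΔH ≈ +35 kJ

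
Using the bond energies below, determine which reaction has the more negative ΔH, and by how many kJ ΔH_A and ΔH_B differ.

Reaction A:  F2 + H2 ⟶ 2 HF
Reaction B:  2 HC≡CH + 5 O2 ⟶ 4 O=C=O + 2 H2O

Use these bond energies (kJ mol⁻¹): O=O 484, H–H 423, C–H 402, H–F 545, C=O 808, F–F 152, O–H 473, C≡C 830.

Reaction B, by 2153 kJ

Reaction A:
  Bonds broken (reactants):
    F–F: 1 × 152 = 152
    H–H: 1 × 423 = 423
    Σ(broken) = 575 kJ
  Bonds formed (products):
    H–F: 2 × 545 = 1090
    Σ(formed) = 1090 kJ
  ΔH_A = 575 − 1090 = −515 kJ
Reaction B:
  Bonds broken (reactants):
    C≡C: 2 × 830 = 1660
    C–H: 4 × 402 = 1608
    O=O: 5 × 484 = 2420
    Σ(broken) = 5688 kJ
  Bonds formed (products):
    C=O: 8 × 808 = 6464
    O–H: 4 × 473 = 1892
    Σ(formed) = 8356 kJ
  ΔH_B = 5688 − 8356 = −2668 kJ
ΔH_A − ΔH_B = +2153 kJ, so reaction B has the more negative ΔH; |ΔH_A − ΔH_B| = 2153 kJ.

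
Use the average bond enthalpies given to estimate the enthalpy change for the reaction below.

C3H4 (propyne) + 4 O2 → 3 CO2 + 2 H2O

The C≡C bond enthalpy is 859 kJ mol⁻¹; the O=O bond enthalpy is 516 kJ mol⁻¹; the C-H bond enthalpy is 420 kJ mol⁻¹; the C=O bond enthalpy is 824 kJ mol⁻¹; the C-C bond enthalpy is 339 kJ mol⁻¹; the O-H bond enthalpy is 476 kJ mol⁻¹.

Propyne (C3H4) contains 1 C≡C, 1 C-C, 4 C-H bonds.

ΔH ≈ −1906 kJ

Bonds broken (reactants):
  C≡C: 1 × 859 = 859
  C-C: 1 × 339 = 339
  C-H: 4 × 420 = 1680
  O=O: 4 × 516 = 2064
  Σ(broken) = 4942 kJ
Bonds formed (products):
  C=O: 6 × 824 = 4944
  O-H: 4 × 476 = 1904
  Σ(formed) = 6848 kJ
ΔH = Σ(broken) − Σ(formed) = 4942 − 6848 = −1906 kJ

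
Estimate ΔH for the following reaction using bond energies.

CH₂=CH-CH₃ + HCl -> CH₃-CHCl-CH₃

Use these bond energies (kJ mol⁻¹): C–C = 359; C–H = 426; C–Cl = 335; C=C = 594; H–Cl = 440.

ΔH ≈ −86 kJ

Bonds broken (reactants):
  C–C: 1 × 359 = 359
  C–H: 6 × 426 = 2556
  C=C: 1 × 594 = 594
  H–Cl: 1 × 440 = 440
  Σ(broken) = 3949 kJ
Bonds formed (products):
  C–C: 2 × 359 = 718
  C–Cl: 1 × 335 = 335
  C–H: 7 × 426 = 2982
  Σ(formed) = 4035 kJ
ΔH = Σ(broken) − Σ(formed) = 3949 − 4035 = −86 kJ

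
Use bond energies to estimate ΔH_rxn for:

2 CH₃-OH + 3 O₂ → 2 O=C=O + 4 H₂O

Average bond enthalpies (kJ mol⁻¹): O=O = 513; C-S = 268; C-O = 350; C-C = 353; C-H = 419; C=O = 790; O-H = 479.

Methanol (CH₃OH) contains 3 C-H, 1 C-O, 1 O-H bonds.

ΔH ≈ −1281 kJ

Bonds broken (reactants):
  C-H: 6 × 419 = 2514
  C-O: 2 × 350 = 700
  O-H: 2 × 479 = 958
  O=O: 3 × 513 = 1539
  Σ(broken) = 5711 kJ
Bonds formed (products):
  C=O: 4 × 790 = 3160
  O-H: 8 × 479 = 3832
  Σ(formed) = 6992 kJ
ΔH = Σ(broken) − Σ(formed) = 5711 − 6992 = −1281 kJ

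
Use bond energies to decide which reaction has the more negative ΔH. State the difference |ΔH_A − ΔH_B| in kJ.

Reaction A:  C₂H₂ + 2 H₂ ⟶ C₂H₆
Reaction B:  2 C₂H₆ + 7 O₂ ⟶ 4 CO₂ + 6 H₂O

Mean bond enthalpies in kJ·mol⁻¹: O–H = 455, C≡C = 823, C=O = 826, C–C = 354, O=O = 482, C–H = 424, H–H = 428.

Reaction B, by 2527 kJ

Reaction A:
  Bonds broken (reactants):
    C≡C: 1 × 823 = 823
    C–H: 2 × 424 = 848
    H–H: 2 × 428 = 856
    Σ(broken) = 2527 kJ
  Bonds formed (products):
    C–C: 1 × 354 = 354
    C–H: 6 × 424 = 2544
    Σ(formed) = 2898 kJ
  ΔH_A = 2527 − 2898 = −371 kJ
Reaction B:
  Bonds broken (reactants):
    C–C: 2 × 354 = 708
    C–H: 12 × 424 = 5088
    O=O: 7 × 482 = 3374
    Σ(broken) = 9170 kJ
  Bonds formed (products):
    C=O: 8 × 826 = 6608
    O–H: 12 × 455 = 5460
    Σ(formed) = 12068 kJ
  ΔH_B = 9170 − 12068 = −2898 kJ
ΔH_A − ΔH_B = +2527 kJ, so reaction B has the more negative ΔH; |ΔH_A − ΔH_B| = 2527 kJ.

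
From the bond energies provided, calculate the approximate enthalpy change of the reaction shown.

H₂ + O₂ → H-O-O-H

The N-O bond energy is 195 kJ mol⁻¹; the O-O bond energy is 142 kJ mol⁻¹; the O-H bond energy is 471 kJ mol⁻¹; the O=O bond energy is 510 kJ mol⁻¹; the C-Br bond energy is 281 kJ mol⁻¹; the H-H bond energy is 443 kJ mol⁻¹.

Bonds broken (reactants):
  H-H: 1 × 443 = 443
  O=O: 1 × 510 = 510
  Σ(broken) = 953 kJ
Bonds formed (products):
  O-H: 2 × 471 = 942
  O-O: 1 × 142 = 142
  Σ(formed) = 1084 kJ
ΔH = Σ(broken) − Σ(formed) = 953 − 1084 = −131 kJ

ΔH ≈ −131 kJ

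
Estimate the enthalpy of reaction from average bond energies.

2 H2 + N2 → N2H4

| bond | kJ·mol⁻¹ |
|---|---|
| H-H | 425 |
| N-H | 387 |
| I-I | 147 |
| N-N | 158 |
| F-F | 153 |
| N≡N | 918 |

ΔH ≈ +62 kJ

Bonds broken (reactants):
  H-H: 2 × 425 = 850
  N≡N: 1 × 918 = 918
  Σ(broken) = 1768 kJ
Bonds formed (products):
  N-H: 4 × 387 = 1548
  N-N: 1 × 158 = 158
  Σ(formed) = 1706 kJ
ΔH = Σ(broken) − Σ(formed) = 1768 − 1706 = +62 kJ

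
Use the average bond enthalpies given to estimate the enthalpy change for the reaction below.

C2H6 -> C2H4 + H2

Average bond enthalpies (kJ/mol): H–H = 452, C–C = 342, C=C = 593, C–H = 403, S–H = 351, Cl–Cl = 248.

ΔH ≈ +103 kJ

Bonds broken (reactants):
  C–C: 1 × 342 = 342
  C–H: 6 × 403 = 2418
  Σ(broken) = 2760 kJ
Bonds formed (products):
  C–H: 4 × 403 = 1612
  C=C: 1 × 593 = 593
  H–H: 1 × 452 = 452
  Σ(formed) = 2657 kJ
ΔH = Σ(broken) − Σ(formed) = 2760 − 2657 = +103 kJ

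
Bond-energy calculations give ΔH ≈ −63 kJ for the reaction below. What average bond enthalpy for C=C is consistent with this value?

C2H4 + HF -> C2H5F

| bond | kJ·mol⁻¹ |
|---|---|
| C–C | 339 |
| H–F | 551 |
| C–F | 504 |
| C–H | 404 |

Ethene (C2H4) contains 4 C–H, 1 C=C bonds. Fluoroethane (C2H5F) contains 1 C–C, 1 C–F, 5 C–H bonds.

Let D be the C=C bond energy.
Σ(broken) = 4×404 + 1×D + 1×551 = 2167 + D
Σ(formed) = 1×339 + 1×504 + 5×404 = 2863
ΔH = Σ(broken) − Σ(formed) = (2167 + D) − (2863) = −696 + D
Setting this equal to −63 kJ gives D = 633 kJ/mol.

D(C=C) ≈ 633 kJ/mol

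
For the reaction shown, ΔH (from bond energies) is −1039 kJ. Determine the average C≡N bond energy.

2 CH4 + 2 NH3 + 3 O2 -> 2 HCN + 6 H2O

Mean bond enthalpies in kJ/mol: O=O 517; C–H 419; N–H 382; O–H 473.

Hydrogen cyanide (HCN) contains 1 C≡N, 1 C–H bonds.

Let D be the C≡N bond energy.
Σ(broken) = 8×419 + 6×382 + 3×517 = 7195
Σ(formed) = 2×D + 2×419 + 12×473 = 6514 + 2D
ΔH = Σ(broken) − Σ(formed) = (7195) − (6514 + 2D) = +681 − 2D
Setting this equal to −1039 kJ gives 2D = 1720, so D = 860 kJ/mol.

D(C≡N) ≈ 860 kJ/mol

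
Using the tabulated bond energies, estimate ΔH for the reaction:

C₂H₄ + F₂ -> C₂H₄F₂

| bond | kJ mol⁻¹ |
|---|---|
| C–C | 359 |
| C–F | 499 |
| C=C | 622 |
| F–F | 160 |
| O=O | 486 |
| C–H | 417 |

Bonds broken (reactants):
  C–H: 4 × 417 = 1668
  C=C: 1 × 622 = 622
  F–F: 1 × 160 = 160
  Σ(broken) = 2450 kJ
Bonds formed (products):
  C–C: 1 × 359 = 359
  C–F: 2 × 499 = 998
  C–H: 4 × 417 = 1668
  Σ(formed) = 3025 kJ
ΔH = Σ(broken) − Σ(formed) = 2450 − 3025 = −575 kJ

ΔH ≈ −575 kJ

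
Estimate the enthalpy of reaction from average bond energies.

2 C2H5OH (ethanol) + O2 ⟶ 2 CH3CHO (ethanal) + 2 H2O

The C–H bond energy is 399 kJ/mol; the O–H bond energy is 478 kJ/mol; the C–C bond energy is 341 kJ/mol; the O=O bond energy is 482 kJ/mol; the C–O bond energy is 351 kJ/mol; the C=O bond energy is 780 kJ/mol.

Bonds broken (reactants):
  C–C: 2 × 341 = 682
  C–H: 10 × 399 = 3990
  C–O: 2 × 351 = 702
  O–H: 2 × 478 = 956
  O=O: 1 × 482 = 482
  Σ(broken) = 6812 kJ
Bonds formed (products):
  C–C: 2 × 341 = 682
  C–H: 8 × 399 = 3192
  C=O: 2 × 780 = 1560
  O–H: 4 × 478 = 1912
  Σ(formed) = 7346 kJ
ΔH = Σ(broken) − Σ(formed) = 6812 − 7346 = −534 kJ

ΔH ≈ −534 kJ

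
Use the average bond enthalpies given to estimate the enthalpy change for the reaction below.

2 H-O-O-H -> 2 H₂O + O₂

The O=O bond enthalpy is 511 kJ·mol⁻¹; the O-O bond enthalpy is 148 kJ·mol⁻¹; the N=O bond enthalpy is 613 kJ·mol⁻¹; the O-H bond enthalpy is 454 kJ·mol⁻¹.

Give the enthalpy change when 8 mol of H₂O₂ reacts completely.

ΔH = −860 kJ

Bonds broken (reactants):
  O-H: 4 × 454 = 1816
  O-O: 2 × 148 = 296
  Σ(broken) = 2112 kJ
Bonds formed (products):
  O-H: 4 × 454 = 1816
  O=O: 1 × 511 = 511
  Σ(formed) = 2327 kJ
ΔH = Σ(broken) − Σ(formed) = 2112 − 2327 = −215 kJ
For 4× the reaction as written: 4 × (−215) = −860 kJ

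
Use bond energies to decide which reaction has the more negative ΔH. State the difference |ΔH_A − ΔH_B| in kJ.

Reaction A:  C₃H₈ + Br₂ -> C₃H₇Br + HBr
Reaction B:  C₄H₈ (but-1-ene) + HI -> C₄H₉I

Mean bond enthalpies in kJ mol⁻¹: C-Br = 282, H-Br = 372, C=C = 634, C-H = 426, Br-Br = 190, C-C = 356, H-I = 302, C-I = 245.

Reaction B, by 53 kJ

Reaction A:
  Bonds broken (reactants):
    Br-Br: 1 × 190 = 190
    C-C: 2 × 356 = 712
    C-H: 8 × 426 = 3408
    Σ(broken) = 4310 kJ
  Bonds formed (products):
    C-Br: 1 × 282 = 282
    C-C: 2 × 356 = 712
    C-H: 7 × 426 = 2982
    H-Br: 1 × 372 = 372
    Σ(formed) = 4348 kJ
  ΔH_A = 4310 − 4348 = −38 kJ
Reaction B:
  Bonds broken (reactants):
    C-C: 2 × 356 = 712
    C-H: 8 × 426 = 3408
    C=C: 1 × 634 = 634
    H-I: 1 × 302 = 302
    Σ(broken) = 5056 kJ
  Bonds formed (products):
    C-C: 3 × 356 = 1068
    C-H: 9 × 426 = 3834
    C-I: 1 × 245 = 245
    Σ(formed) = 5147 kJ
  ΔH_B = 5056 − 5147 = −91 kJ
ΔH_A − ΔH_B = +53 kJ, so reaction B has the more negative ΔH; |ΔH_A − ΔH_B| = 53 kJ.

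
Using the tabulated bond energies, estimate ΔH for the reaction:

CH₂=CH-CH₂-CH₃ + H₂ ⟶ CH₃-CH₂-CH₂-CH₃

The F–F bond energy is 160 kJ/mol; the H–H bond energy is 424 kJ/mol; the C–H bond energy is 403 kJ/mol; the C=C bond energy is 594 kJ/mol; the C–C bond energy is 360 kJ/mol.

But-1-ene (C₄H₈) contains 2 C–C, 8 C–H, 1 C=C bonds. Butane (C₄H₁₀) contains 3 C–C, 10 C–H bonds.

ΔH ≈ −148 kJ

Bonds broken (reactants):
  C–C: 2 × 360 = 720
  C–H: 8 × 403 = 3224
  C=C: 1 × 594 = 594
  H–H: 1 × 424 = 424
  Σ(broken) = 4962 kJ
Bonds formed (products):
  C–C: 3 × 360 = 1080
  C–H: 10 × 403 = 4030
  Σ(formed) = 5110 kJ
ΔH = Σ(broken) − Σ(formed) = 4962 − 5110 = −148 kJ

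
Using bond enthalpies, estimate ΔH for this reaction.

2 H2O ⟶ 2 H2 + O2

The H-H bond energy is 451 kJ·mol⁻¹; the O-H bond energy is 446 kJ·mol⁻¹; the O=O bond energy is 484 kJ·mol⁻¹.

ΔH ≈ +398 kJ

Bonds broken (reactants):
  O-H: 4 × 446 = 1784
  Σ(broken) = 1784 kJ
Bonds formed (products):
  H-H: 2 × 451 = 902
  O=O: 1 × 484 = 484
  Σ(formed) = 1386 kJ
ΔH = Σ(broken) − Σ(formed) = 1784 − 1386 = +398 kJ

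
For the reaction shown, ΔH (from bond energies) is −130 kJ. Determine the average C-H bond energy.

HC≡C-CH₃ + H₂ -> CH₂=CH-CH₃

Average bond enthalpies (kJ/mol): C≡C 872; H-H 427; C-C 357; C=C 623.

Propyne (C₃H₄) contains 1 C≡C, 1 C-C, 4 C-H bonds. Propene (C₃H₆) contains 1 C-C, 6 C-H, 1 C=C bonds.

Let D be the C-H bond energy.
Σ(broken) = 1×872 + 1×357 + 4×D + 1×427 = 1656 + 4D
Σ(formed) = 1×357 + 6×D + 1×623 = 980 + 6D
ΔH = Σ(broken) − Σ(formed) = (1656 + 4D) − (980 + 6D) = +676 − 2D
Setting this equal to −130 kJ gives 2D = 806, so D = 403 kJ/mol.

D(C-H) ≈ 403 kJ/mol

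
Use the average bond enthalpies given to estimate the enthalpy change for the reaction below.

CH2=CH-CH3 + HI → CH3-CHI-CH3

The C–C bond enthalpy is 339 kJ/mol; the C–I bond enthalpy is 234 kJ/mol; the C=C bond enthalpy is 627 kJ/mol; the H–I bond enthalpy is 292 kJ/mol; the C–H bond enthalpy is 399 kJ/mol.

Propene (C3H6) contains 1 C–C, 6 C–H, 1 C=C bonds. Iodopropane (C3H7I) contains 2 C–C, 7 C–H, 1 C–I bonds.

Bonds broken (reactants):
  C–C: 1 × 339 = 339
  C–H: 6 × 399 = 2394
  C=C: 1 × 627 = 627
  H–I: 1 × 292 = 292
  Σ(broken) = 3652 kJ
Bonds formed (products):
  C–C: 2 × 339 = 678
  C–H: 7 × 399 = 2793
  C–I: 1 × 234 = 234
  Σ(formed) = 3705 kJ
ΔH = Σ(broken) − Σ(formed) = 3652 − 3705 = −53 kJ

ΔH ≈ −53 kJ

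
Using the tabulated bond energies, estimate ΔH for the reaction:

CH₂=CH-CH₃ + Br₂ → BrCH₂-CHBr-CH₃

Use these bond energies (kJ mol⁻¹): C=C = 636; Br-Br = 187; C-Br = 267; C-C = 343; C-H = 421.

ΔH ≈ −54 kJ

Bonds broken (reactants):
  Br-Br: 1 × 187 = 187
  C-C: 1 × 343 = 343
  C-H: 6 × 421 = 2526
  C=C: 1 × 636 = 636
  Σ(broken) = 3692 kJ
Bonds formed (products):
  C-Br: 2 × 267 = 534
  C-C: 2 × 343 = 686
  C-H: 6 × 421 = 2526
  Σ(formed) = 3746 kJ
ΔH = Σ(broken) − Σ(formed) = 3692 − 3746 = −54 kJ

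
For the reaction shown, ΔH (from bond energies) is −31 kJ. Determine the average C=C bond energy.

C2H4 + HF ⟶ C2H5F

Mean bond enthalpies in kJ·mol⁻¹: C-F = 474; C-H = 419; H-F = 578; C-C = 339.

Let D be the C=C bond energy.
Σ(broken) = 4×419 + 1×D + 1×578 = 2254 + D
Σ(formed) = 1×339 + 1×474 + 5×419 = 2908
ΔH = Σ(broken) − Σ(formed) = (2254 + D) − (2908) = −654 + D
Setting this equal to −31 kJ gives D = 623 kJ/mol.

D(C=C) ≈ 623 kJ/mol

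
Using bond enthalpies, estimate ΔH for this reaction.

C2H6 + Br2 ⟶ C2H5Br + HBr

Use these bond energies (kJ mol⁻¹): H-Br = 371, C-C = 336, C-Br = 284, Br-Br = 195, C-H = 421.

ΔH ≈ −39 kJ

Bonds broken (reactants):
  Br-Br: 1 × 195 = 195
  C-C: 1 × 336 = 336
  C-H: 6 × 421 = 2526
  Σ(broken) = 3057 kJ
Bonds formed (products):
  C-Br: 1 × 284 = 284
  C-C: 1 × 336 = 336
  C-H: 5 × 421 = 2105
  H-Br: 1 × 371 = 371
  Σ(formed) = 3096 kJ
ΔH = Σ(broken) − Σ(formed) = 3057 − 3096 = −39 kJ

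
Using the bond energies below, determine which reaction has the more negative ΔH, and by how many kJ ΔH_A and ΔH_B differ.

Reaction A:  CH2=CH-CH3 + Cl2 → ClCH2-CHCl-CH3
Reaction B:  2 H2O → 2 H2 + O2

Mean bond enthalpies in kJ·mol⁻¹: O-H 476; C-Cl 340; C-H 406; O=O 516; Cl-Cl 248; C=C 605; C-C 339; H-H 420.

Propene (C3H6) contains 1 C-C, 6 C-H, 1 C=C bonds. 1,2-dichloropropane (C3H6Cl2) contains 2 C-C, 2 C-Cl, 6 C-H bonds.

Reaction A:
  Bonds broken (reactants):
    C-C: 1 × 339 = 339
    C-H: 6 × 406 = 2436
    C=C: 1 × 605 = 605
    Cl-Cl: 1 × 248 = 248
    Σ(broken) = 3628 kJ
  Bonds formed (products):
    C-C: 2 × 339 = 678
    C-Cl: 2 × 340 = 680
    C-H: 6 × 406 = 2436
    Σ(formed) = 3794 kJ
  ΔH_A = 3628 − 3794 = −166 kJ
Reaction B:
  Bonds broken (reactants):
    O-H: 4 × 476 = 1904
    Σ(broken) = 1904 kJ
  Bonds formed (products):
    H-H: 2 × 420 = 840
    O=O: 1 × 516 = 516
    Σ(formed) = 1356 kJ
  ΔH_B = 1904 − 1356 = +548 kJ
ΔH_A − ΔH_B = −714 kJ, so reaction A has the more negative ΔH; |ΔH_A − ΔH_B| = 714 kJ.

Reaction A, by 714 kJ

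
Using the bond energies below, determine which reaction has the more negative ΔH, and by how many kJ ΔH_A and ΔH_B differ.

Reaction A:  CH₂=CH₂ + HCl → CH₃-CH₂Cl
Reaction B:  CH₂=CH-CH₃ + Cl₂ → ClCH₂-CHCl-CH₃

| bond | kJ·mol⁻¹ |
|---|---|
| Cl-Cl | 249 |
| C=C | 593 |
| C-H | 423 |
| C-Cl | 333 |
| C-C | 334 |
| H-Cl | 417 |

Reaction A:
  Bonds broken (reactants):
    C-H: 4 × 423 = 1692
    C=C: 1 × 593 = 593
    H-Cl: 1 × 417 = 417
    Σ(broken) = 2702 kJ
  Bonds formed (products):
    C-C: 1 × 334 = 334
    C-Cl: 1 × 333 = 333
    C-H: 5 × 423 = 2115
    Σ(formed) = 2782 kJ
  ΔH_A = 2702 − 2782 = −80 kJ
Reaction B:
  Bonds broken (reactants):
    C-C: 1 × 334 = 334
    C-H: 6 × 423 = 2538
    C=C: 1 × 593 = 593
    Cl-Cl: 1 × 249 = 249
    Σ(broken) = 3714 kJ
  Bonds formed (products):
    C-C: 2 × 334 = 668
    C-Cl: 2 × 333 = 666
    C-H: 6 × 423 = 2538
    Σ(formed) = 3872 kJ
  ΔH_B = 3714 − 3872 = −158 kJ
ΔH_A − ΔH_B = +78 kJ, so reaction B has the more negative ΔH; |ΔH_A − ΔH_B| = 78 kJ.

Reaction B, by 78 kJ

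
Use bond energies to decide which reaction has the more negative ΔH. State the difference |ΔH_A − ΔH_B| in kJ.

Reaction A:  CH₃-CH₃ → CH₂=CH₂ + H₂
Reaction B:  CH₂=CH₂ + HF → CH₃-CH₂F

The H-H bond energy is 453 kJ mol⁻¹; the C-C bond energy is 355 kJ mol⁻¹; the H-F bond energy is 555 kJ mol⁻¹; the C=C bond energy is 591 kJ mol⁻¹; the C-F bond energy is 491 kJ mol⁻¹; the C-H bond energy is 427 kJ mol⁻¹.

Reaction A:
  Bonds broken (reactants):
    C-C: 1 × 355 = 355
    C-H: 6 × 427 = 2562
    Σ(broken) = 2917 kJ
  Bonds formed (products):
    C-H: 4 × 427 = 1708
    C=C: 1 × 591 = 591
    H-H: 1 × 453 = 453
    Σ(formed) = 2752 kJ
  ΔH_A = 2917 − 2752 = +165 kJ
Reaction B:
  Bonds broken (reactants):
    C-H: 4 × 427 = 1708
    C=C: 1 × 591 = 591
    H-F: 1 × 555 = 555
    Σ(broken) = 2854 kJ
  Bonds formed (products):
    C-C: 1 × 355 = 355
    C-F: 1 × 491 = 491
    C-H: 5 × 427 = 2135
    Σ(formed) = 2981 kJ
  ΔH_B = 2854 − 2981 = −127 kJ
ΔH_A − ΔH_B = +292 kJ, so reaction B has the more negative ΔH; |ΔH_A − ΔH_B| = 292 kJ.

Reaction B, by 292 kJ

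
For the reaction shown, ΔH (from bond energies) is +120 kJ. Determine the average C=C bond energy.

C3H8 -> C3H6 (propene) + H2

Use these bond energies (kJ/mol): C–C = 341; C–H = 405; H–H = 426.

D(C=C) ≈ 605 kJ/mol

Let D be the C=C bond energy.
Σ(broken) = 2×341 + 8×405 = 3922
Σ(formed) = 1×341 + 6×405 + 1×D + 1×426 = 3197 + D
ΔH = Σ(broken) − Σ(formed) = (3922) − (3197 + D) = +725 − D
Setting this equal to +120 kJ gives D = 605 kJ/mol.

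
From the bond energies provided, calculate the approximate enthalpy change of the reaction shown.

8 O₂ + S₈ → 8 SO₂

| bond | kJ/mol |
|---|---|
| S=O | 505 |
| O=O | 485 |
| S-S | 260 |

Bonds broken (reactants):
  O=O: 8 × 485 = 3880
  S-S: 8 × 260 = 2080
  Σ(broken) = 5960 kJ
Bonds formed (products):
  S=O: 16 × 505 = 8080
  Σ(formed) = 8080 kJ
ΔH = Σ(broken) − Σ(formed) = 5960 − 8080 = −2120 kJ

ΔH ≈ −2120 kJ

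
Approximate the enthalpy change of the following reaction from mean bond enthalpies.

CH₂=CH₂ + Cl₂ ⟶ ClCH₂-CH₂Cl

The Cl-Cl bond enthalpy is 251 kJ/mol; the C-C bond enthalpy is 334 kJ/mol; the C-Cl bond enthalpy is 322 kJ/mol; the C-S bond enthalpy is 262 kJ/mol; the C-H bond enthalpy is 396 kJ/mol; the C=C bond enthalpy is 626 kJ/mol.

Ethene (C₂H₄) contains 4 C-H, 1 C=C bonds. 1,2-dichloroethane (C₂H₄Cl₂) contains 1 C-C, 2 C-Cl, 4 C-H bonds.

ΔH ≈ −101 kJ

Bonds broken (reactants):
  C-H: 4 × 396 = 1584
  C=C: 1 × 626 = 626
  Cl-Cl: 1 × 251 = 251
  Σ(broken) = 2461 kJ
Bonds formed (products):
  C-C: 1 × 334 = 334
  C-Cl: 2 × 322 = 644
  C-H: 4 × 396 = 1584
  Σ(formed) = 2562 kJ
ΔH = Σ(broken) − Σ(formed) = 2461 − 2562 = −101 kJ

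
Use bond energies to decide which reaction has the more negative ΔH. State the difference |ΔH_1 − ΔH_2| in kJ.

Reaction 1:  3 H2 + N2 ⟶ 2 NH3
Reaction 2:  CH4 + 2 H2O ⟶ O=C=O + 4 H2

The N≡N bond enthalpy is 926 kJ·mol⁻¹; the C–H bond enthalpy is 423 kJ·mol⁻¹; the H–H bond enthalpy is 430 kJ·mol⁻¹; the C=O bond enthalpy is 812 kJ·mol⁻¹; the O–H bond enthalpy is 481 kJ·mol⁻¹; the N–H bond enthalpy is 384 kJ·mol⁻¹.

Reaction 1:
  Bonds broken (reactants):
    H–H: 3 × 430 = 1290
    N≡N: 1 × 926 = 926
    Σ(broken) = 2216 kJ
  Bonds formed (products):
    N–H: 6 × 384 = 2304
    Σ(formed) = 2304 kJ
  ΔH_1 = 2216 − 2304 = −88 kJ
Reaction 2:
  Bonds broken (reactants):
    C–H: 4 × 423 = 1692
    O–H: 4 × 481 = 1924
    Σ(broken) = 3616 kJ
  Bonds formed (products):
    C=O: 2 × 812 = 1624
    H–H: 4 × 430 = 1720
    Σ(formed) = 3344 kJ
  ΔH_2 = 3616 − 3344 = +272 kJ
ΔH_1 − ΔH_2 = −360 kJ, so reaction 1 has the more negative ΔH; |ΔH_1 − ΔH_2| = 360 kJ.

Reaction 1, by 360 kJ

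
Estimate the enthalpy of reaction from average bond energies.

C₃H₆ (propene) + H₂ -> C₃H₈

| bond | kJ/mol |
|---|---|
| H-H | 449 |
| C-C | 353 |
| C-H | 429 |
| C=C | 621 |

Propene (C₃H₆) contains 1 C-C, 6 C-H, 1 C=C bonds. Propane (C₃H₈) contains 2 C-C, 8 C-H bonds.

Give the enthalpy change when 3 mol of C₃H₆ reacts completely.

ΔH = −423 kJ

Bonds broken (reactants):
  C-C: 1 × 353 = 353
  C-H: 6 × 429 = 2574
  C=C: 1 × 621 = 621
  H-H: 1 × 449 = 449
  Σ(broken) = 3997 kJ
Bonds formed (products):
  C-C: 2 × 353 = 706
  C-H: 8 × 429 = 3432
  Σ(formed) = 4138 kJ
ΔH = Σ(broken) − Σ(formed) = 3997 − 4138 = −141 kJ
For 3× the reaction as written: 3 × (−141) = −423 kJ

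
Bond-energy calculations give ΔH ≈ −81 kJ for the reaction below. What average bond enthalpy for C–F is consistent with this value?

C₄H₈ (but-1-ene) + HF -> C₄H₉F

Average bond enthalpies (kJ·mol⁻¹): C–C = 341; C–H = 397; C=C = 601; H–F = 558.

D(C–F) ≈ 502 kJ/mol

Let D be the C–F bond energy.
Σ(broken) = 2×341 + 8×397 + 1×601 + 1×558 = 5017
Σ(formed) = 3×341 + 1×D + 9×397 = 4596 + D
ΔH = Σ(broken) − Σ(formed) = (5017) − (4596 + D) = +421 − D
Setting this equal to −81 kJ gives D = 502 kJ/mol.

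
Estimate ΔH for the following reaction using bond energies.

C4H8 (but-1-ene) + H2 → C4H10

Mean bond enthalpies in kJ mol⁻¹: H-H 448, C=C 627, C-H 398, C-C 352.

Bonds broken (reactants):
  C-C: 2 × 352 = 704
  C-H: 8 × 398 = 3184
  C=C: 1 × 627 = 627
  H-H: 1 × 448 = 448
  Σ(broken) = 4963 kJ
Bonds formed (products):
  C-C: 3 × 352 = 1056
  C-H: 10 × 398 = 3980
  Σ(formed) = 5036 kJ
ΔH = Σ(broken) − Σ(formed) = 4963 − 5036 = −73 kJ

ΔH ≈ −73 kJ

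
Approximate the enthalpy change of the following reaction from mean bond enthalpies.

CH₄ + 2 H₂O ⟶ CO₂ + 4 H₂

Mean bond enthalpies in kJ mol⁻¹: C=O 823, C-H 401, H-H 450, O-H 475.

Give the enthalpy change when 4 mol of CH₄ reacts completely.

Bonds broken (reactants):
  C-H: 4 × 401 = 1604
  O-H: 4 × 475 = 1900
  Σ(broken) = 3504 kJ
Bonds formed (products):
  C=O: 2 × 823 = 1646
  H-H: 4 × 450 = 1800
  Σ(formed) = 3446 kJ
ΔH = Σ(broken) − Σ(formed) = 3504 − 3446 = +58 kJ
For 4× the reaction as written: 4 × (+58) = +232 kJ

ΔH = +232 kJ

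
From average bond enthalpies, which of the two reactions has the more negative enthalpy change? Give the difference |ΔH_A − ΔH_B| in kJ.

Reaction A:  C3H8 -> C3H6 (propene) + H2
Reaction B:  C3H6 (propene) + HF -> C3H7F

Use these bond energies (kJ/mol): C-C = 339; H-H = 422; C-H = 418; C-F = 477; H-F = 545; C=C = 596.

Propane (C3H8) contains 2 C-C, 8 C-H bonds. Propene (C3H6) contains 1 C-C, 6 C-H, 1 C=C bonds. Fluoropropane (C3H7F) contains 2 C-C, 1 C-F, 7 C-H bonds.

Reaction A:
  Bonds broken (reactants):
    C-C: 2 × 339 = 678
    C-H: 8 × 418 = 3344
    Σ(broken) = 4022 kJ
  Bonds formed (products):
    C-C: 1 × 339 = 339
    C-H: 6 × 418 = 2508
    C=C: 1 × 596 = 596
    H-H: 1 × 422 = 422
    Σ(formed) = 3865 kJ
  ΔH_A = 4022 − 3865 = +157 kJ
Reaction B:
  Bonds broken (reactants):
    C-C: 1 × 339 = 339
    C-H: 6 × 418 = 2508
    C=C: 1 × 596 = 596
    H-F: 1 × 545 = 545
    Σ(broken) = 3988 kJ
  Bonds formed (products):
    C-C: 2 × 339 = 678
    C-F: 1 × 477 = 477
    C-H: 7 × 418 = 2926
    Σ(formed) = 4081 kJ
  ΔH_B = 3988 − 4081 = −93 kJ
ΔH_A − ΔH_B = +250 kJ, so reaction B has the more negative ΔH; |ΔH_A − ΔH_B| = 250 kJ.

Reaction B, by 250 kJ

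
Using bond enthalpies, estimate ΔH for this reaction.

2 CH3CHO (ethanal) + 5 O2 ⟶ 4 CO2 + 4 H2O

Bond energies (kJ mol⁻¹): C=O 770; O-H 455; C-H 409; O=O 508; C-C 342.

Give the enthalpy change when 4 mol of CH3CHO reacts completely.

Bonds broken (reactants):
  C-C: 2 × 342 = 684
  C-H: 8 × 409 = 3272
  C=O: 2 × 770 = 1540
  O=O: 5 × 508 = 2540
  Σ(broken) = 8036 kJ
Bonds formed (products):
  C=O: 8 × 770 = 6160
  O-H: 8 × 455 = 3640
  Σ(formed) = 9800 kJ
ΔH = Σ(broken) − Σ(formed) = 8036 − 9800 = −1764 kJ
For 2× the reaction as written: 2 × (−1764) = −3528 kJ

ΔH = −3528 kJ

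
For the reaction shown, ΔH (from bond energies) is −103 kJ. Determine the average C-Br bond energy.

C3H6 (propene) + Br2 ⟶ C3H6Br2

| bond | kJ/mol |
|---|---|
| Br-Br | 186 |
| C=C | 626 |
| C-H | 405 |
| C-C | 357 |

D(C-Br) ≈ 279 kJ/mol

Let D be the C-Br bond energy.
Σ(broken) = 1×186 + 1×357 + 6×405 + 1×626 = 3599
Σ(formed) = 2×D + 2×357 + 6×405 = 3144 + 2D
ΔH = Σ(broken) − Σ(formed) = (3599) − (3144 + 2D) = +455 − 2D
Setting this equal to −103 kJ gives 2D = 558, so D = 279 kJ/mol.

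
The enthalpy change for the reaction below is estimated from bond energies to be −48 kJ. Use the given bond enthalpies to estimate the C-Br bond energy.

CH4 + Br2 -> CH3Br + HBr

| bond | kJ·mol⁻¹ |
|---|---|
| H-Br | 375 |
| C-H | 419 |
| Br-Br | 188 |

D(C-Br) ≈ 280 kJ/mol

Let D be the C-Br bond energy.
Σ(broken) = 1×188 + 4×419 = 1864
Σ(formed) = 1×D + 3×419 + 1×375 = 1632 + D
ΔH = Σ(broken) − Σ(formed) = (1864) − (1632 + D) = +232 − D
Setting this equal to −48 kJ gives D = 280 kJ/mol.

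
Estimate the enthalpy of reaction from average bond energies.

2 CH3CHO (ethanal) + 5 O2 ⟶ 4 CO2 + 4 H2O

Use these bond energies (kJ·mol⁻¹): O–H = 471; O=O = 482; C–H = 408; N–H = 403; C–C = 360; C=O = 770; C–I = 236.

Bonds broken (reactants):
  C–C: 2 × 360 = 720
  C–H: 8 × 408 = 3264
  C=O: 2 × 770 = 1540
  O=O: 5 × 482 = 2410
  Σ(broken) = 7934 kJ
Bonds formed (products):
  C=O: 8 × 770 = 6160
  O–H: 8 × 471 = 3768
  Σ(formed) = 9928 kJ
ΔH = Σ(broken) − Σ(formed) = 7934 − 9928 = −1994 kJ

ΔH ≈ −1994 kJ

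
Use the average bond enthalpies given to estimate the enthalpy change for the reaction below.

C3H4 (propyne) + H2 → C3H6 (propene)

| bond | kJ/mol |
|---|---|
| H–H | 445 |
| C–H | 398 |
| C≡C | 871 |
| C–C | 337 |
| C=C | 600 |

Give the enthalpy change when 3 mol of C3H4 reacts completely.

Bonds broken (reactants):
  C≡C: 1 × 871 = 871
  C–C: 1 × 337 = 337
  C–H: 4 × 398 = 1592
  H–H: 1 × 445 = 445
  Σ(broken) = 3245 kJ
Bonds formed (products):
  C–C: 1 × 337 = 337
  C–H: 6 × 398 = 2388
  C=C: 1 × 600 = 600
  Σ(formed) = 3325 kJ
ΔH = Σ(broken) − Σ(formed) = 3245 − 3325 = −80 kJ
For 3× the reaction as written: 3 × (−80) = −240 kJ

ΔH = −240 kJ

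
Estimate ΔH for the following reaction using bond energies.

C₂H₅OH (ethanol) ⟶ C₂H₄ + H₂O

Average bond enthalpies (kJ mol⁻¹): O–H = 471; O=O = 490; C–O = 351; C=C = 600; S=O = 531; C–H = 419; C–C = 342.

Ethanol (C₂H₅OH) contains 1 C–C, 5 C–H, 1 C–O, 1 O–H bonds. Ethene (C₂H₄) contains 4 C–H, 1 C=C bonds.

ΔH ≈ +41 kJ

Bonds broken (reactants):
  C–C: 1 × 342 = 342
  C–H: 5 × 419 = 2095
  C–O: 1 × 351 = 351
  O–H: 1 × 471 = 471
  Σ(broken) = 3259 kJ
Bonds formed (products):
  C–H: 4 × 419 = 1676
  C=C: 1 × 600 = 600
  O–H: 2 × 471 = 942
  Σ(formed) = 3218 kJ
ΔH = Σ(broken) − Σ(formed) = 3259 − 3218 = +41 kJ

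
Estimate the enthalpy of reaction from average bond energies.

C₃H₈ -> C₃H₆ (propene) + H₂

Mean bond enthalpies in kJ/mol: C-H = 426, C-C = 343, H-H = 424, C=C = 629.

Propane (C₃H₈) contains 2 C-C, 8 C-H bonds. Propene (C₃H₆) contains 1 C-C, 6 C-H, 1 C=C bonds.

Bonds broken (reactants):
  C-C: 2 × 343 = 686
  C-H: 8 × 426 = 3408
  Σ(broken) = 4094 kJ
Bonds formed (products):
  C-C: 1 × 343 = 343
  C-H: 6 × 426 = 2556
  C=C: 1 × 629 = 629
  H-H: 1 × 424 = 424
  Σ(formed) = 3952 kJ
ΔH = Σ(broken) − Σ(formed) = 4094 − 3952 = +142 kJ

ΔH ≈ +142 kJ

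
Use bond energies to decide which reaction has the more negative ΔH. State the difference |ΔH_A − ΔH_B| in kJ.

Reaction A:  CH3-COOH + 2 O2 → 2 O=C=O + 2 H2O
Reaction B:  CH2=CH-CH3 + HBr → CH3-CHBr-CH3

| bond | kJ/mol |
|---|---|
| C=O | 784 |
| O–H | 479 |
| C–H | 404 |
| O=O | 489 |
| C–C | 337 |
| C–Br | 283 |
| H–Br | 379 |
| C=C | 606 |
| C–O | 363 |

Reaction A:
  Bonds broken (reactants):
    C–C: 1 × 337 = 337
    C–H: 3 × 404 = 1212
    C–O: 1 × 363 = 363
    C=O: 1 × 784 = 784
    O–H: 1 × 479 = 479
    O=O: 2 × 489 = 978
    Σ(broken) = 4153 kJ
  Bonds formed (products):
    C=O: 4 × 784 = 3136
    O–H: 4 × 479 = 1916
    Σ(formed) = 5052 kJ
  ΔH_A = 4153 − 5052 = −899 kJ
Reaction B:
  Bonds broken (reactants):
    C–C: 1 × 337 = 337
    C–H: 6 × 404 = 2424
    C=C: 1 × 606 = 606
    H–Br: 1 × 379 = 379
    Σ(broken) = 3746 kJ
  Bonds formed (products):
    C–Br: 1 × 283 = 283
    C–C: 2 × 337 = 674
    C–H: 7 × 404 = 2828
    Σ(formed) = 3785 kJ
  ΔH_B = 3746 − 3785 = −39 kJ
ΔH_A − ΔH_B = −860 kJ, so reaction A has the more negative ΔH; |ΔH_A − ΔH_B| = 860 kJ.

Reaction A, by 860 kJ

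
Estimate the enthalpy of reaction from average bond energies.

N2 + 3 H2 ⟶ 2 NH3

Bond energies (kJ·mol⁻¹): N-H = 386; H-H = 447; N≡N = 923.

ΔH ≈ −52 kJ

Bonds broken (reactants):
  H-H: 3 × 447 = 1341
  N≡N: 1 × 923 = 923
  Σ(broken) = 2264 kJ
Bonds formed (products):
  N-H: 6 × 386 = 2316
  Σ(formed) = 2316 kJ
ΔH = Σ(broken) − Σ(formed) = 2264 − 2316 = −52 kJ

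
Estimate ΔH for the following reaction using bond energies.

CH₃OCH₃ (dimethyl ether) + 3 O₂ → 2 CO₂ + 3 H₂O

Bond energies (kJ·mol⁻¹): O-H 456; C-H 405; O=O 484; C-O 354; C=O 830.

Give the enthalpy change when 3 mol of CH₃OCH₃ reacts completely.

ΔH = −4398 kJ

Bonds broken (reactants):
  C-H: 6 × 405 = 2430
  C-O: 2 × 354 = 708
  O=O: 3 × 484 = 1452
  Σ(broken) = 4590 kJ
Bonds formed (products):
  C=O: 4 × 830 = 3320
  O-H: 6 × 456 = 2736
  Σ(formed) = 6056 kJ
ΔH = Σ(broken) − Σ(formed) = 4590 − 6056 = −1466 kJ
For 3× the reaction as written: 3 × (−1466) = −4398 kJ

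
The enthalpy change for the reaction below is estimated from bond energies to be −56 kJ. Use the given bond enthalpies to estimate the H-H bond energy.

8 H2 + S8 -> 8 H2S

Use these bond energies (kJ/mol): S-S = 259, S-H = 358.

D(H-H) ≈ 450 kJ/mol

Let D be the H-H bond energy.
Σ(broken) = 8×D + 8×259 = 2072 + 8D
Σ(formed) = 16×358 = 5728
ΔH = Σ(broken) − Σ(formed) = (2072 + 8D) − (5728) = −3656 + 8D
Setting this equal to −56 kJ gives 8D = 3600, so D = 450 kJ/mol.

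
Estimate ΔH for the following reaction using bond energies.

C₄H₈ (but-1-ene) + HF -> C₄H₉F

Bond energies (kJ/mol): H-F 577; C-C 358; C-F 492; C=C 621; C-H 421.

Bonds broken (reactants):
  C-C: 2 × 358 = 716
  C-H: 8 × 421 = 3368
  C=C: 1 × 621 = 621
  H-F: 1 × 577 = 577
  Σ(broken) = 5282 kJ
Bonds formed (products):
  C-C: 3 × 358 = 1074
  C-F: 1 × 492 = 492
  C-H: 9 × 421 = 3789
  Σ(formed) = 5355 kJ
ΔH = Σ(broken) − Σ(formed) = 5282 − 5355 = −73 kJ

ΔH ≈ −73 kJ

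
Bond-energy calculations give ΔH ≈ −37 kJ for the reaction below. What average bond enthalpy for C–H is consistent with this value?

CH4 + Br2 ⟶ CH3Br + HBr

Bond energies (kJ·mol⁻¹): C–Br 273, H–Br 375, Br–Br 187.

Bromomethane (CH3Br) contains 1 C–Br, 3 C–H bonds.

D(C–H) ≈ 424 kJ/mol

Let D be the C–H bond energy.
Σ(broken) = 1×187 + 4×D = 187 + 4D
Σ(formed) = 1×273 + 3×D + 1×375 = 648 + 3D
ΔH = Σ(broken) − Σ(formed) = (187 + 4D) − (648 + 3D) = −461 + D
Setting this equal to −37 kJ gives D = 424 kJ/mol.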